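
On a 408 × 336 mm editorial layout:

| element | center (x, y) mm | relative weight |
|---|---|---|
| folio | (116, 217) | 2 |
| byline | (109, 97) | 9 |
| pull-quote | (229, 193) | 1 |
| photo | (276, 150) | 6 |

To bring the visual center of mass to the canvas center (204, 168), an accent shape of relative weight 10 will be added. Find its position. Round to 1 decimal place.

(261.4, 230.4)

After adding the accent shape, total weight = 2 + 9 + 1 + 6 + 10 = 28.
Along x: (3098 + 10·x) / 28 = 204 (existing moment 2·116 + 9·109 + 1·229 + 6·276 = 3098) ⇒ x = (5712 − 3098) / 10 ≈ 261.40.
Along y: (2400 + 10·y) / 28 = 168 (existing moment 2·217 + 9·97 + 1·193 + 6·150 = 2400) ⇒ y = (4704 − 2400) / 10 ≈ 230.40.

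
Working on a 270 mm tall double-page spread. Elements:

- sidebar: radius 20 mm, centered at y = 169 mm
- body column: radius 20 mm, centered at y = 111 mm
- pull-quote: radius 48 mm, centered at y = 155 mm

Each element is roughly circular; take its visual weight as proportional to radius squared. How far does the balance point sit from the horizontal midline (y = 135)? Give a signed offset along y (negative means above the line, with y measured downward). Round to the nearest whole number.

Weights ∝ r²: sidebar 20² = 400, body column 20² = 400, pull-quote 48² = 2304; Σw = 3104.
Σw·y = 400·169 + 400·111 + 2304·155 = 469120, so ȳ = 469120/3104 ≈ 151.13.
Difference: 151.13 − 135 ≈ 16.13.

≈ 16 mm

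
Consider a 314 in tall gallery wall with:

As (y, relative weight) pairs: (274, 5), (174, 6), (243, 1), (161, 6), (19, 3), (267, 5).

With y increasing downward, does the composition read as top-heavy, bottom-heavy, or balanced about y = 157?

Total weight = 5 + 6 + 1 + 6 + 3 + 5 = 26.
Σw·y = 5015; ȳ = 5015/26 ≈ 192.88.
192.9 lies below (larger y than) the midline 157, so the layout is bottom-heavy.

bottom-heavy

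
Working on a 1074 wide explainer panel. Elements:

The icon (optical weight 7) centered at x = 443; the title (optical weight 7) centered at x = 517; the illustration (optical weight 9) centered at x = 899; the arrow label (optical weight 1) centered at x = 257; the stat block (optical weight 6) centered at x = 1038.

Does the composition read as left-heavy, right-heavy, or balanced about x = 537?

right-heavy

Σw = 7 + 7 + 9 + 1 + 6 = 30.
Σw·x = 7·443 + 7·517 + 9·899 + 1·257 + 6·1038 = 21296, so x̄ = 21296/30 ≈ 709.87.
709.9 vs midline 537 → right-heavy.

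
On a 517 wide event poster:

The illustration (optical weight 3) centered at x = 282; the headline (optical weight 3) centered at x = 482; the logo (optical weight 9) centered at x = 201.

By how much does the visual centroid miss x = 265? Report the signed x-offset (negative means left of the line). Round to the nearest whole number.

≈ 8

Total weight = 3 + 3 + 9 = 15.
x: (3·282 + 3·482 + 9·201) / 15 = 4101 / 15 ≈ 273.40
Offset from x = 265: 273.40 − 265 ≈ 8.40.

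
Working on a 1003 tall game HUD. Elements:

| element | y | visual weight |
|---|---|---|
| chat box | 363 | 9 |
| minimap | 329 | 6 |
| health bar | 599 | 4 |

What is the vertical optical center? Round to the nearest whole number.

y ≈ 402

Total weight = 9 + 6 + 4 = 19.
Σw·y = 9·363 + 6·329 + 4·599 = 7637, so ȳ = 7637/19 ≈ 401.95.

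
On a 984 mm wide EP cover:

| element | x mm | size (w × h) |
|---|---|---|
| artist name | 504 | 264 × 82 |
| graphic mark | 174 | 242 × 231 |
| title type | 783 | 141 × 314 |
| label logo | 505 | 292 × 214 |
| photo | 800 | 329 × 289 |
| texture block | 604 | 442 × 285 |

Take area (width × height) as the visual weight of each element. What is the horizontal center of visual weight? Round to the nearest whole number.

Areas: artist name 264·82 = 21648, graphic mark 242·231 = 55902, title type 141·314 = 44274, label logo 292·214 = 62488, photo 329·289 = 95081, texture block 442·285 = 125970. Total weight = 405363.
x: moment 239011202 / weight 405363 ≈ 589.62

x ≈ 590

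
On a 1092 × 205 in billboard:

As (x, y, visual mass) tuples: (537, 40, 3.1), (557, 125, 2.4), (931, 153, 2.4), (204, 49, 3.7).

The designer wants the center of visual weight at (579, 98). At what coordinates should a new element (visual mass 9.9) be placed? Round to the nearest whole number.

(652, 115)

With the new element, Σw becomes 3.1 + 2.4 + 2.4 + 3.7 + 9.9 = 21.5.
Along x: (5990.7 + 9.9·x) / 21.5 = 579 (existing moment 3.1·537 + 2.4·557 + 2.4·931 + 3.7·204 = 5990.7) ⇒ x = (12448.5 − 5990.7) / 9.9 ≈ 652.30.
Along y: (972.5 + 9.9·y) / 21.5 = 98 (existing moment 3.1·40 + 2.4·125 + 2.4·153 + 3.7·49 = 972.5) ⇒ y = (2107.0 − 972.5) / 9.9 ≈ 114.60.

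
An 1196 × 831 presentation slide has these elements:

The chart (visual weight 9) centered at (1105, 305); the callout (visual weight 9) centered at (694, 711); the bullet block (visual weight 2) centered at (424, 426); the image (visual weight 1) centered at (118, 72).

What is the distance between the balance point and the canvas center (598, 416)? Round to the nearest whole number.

Weights sum to 9 + 9 + 2 + 1 = 21.
x-moment: 9·1105 + 9·694 + 2·424 + 1·118 = 17157; centroid 17157/21 ≈ 817.00.
y-moment: 9·305 + 9·711 + 2·426 + 1·72 = 10068; centroid 10068/21 ≈ 479.43.
Offset from (598, 416): Δx ≈ 219.00, Δy ≈ 63.43; distance = √(Δx² + Δy²) ≈ 228.00.

≈ 228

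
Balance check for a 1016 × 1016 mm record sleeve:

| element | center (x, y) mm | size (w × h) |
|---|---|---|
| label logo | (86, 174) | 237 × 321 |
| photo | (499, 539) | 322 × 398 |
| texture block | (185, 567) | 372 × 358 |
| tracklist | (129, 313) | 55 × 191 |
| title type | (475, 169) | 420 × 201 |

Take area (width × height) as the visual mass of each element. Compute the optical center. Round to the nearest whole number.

(316, 406)

Taking area as weight: label logo 237·321 = 76077, photo 322·398 = 128156, texture block 372·358 = 133176, tracklist 55·191 = 10505, title type 420·201 = 84420. Sum 432334.
Σw·x = 76077·86 + 128156·499 + 133176·185 + 10505·129 + 84420·475 = 136584671, so x̄ = 136584671/432334 ≈ 315.92.
Σw·y = 76077·174 + 128156·539 + 133176·567 + 10505·313 + 84420·169 = 175379319, so ȳ = 175379319/432334 ≈ 405.66.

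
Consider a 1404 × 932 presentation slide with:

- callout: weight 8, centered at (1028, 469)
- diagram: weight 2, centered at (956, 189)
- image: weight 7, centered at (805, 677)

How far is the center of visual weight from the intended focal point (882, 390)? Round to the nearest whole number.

≈ 139

Weights sum to 8 + 2 + 7 = 17.
x: (8·1028 + 2·956 + 7·805) / 17 = 15771 / 17 ≈ 927.71
y: (8·469 + 2·189 + 7·677) / 17 = 8869 / 17 ≈ 521.71
Relative to (882, 390): Δ = (45.71, 131.71); |Δ| = √(45.71² + 131.71²) ≈ 139.41.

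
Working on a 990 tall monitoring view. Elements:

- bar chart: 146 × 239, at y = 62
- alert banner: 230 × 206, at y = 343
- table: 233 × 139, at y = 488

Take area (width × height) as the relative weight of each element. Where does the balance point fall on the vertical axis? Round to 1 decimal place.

Areas → weights: bar chart 146·239 = 34894, alert banner 230·206 = 47380, table 233·139 = 32387; Σw = 114661.
y-moment: 34894·62 + 47380·343 + 32387·488 = 34219624; centroid 34219624/114661 ≈ 298.44.

y ≈ 298.4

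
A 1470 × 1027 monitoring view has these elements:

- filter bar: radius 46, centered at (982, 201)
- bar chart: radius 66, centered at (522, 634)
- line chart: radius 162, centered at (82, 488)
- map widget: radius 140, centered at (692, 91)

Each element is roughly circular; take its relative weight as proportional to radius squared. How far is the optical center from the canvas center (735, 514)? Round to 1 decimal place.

≈ 392.2

Weights ∝ r²: filter bar 46² = 2116, bar chart 66² = 4356, line chart 162² = 26244, map widget 140² = 19600; Σw = 52316.
x-moment: 2116·982 + 4356·522 + 26244·82 + 19600·692 = 20066952; centroid 20066952/52316 ≈ 383.57.
y-moment: 2116·201 + 4356·634 + 26244·488 + 19600·91 = 17777692; centroid 17777692/52316 ≈ 339.81.
Relative to (735, 514): Δ = (-351.43, -174.19); |Δ| = √(-351.43² + -174.19²) ≈ 392.23.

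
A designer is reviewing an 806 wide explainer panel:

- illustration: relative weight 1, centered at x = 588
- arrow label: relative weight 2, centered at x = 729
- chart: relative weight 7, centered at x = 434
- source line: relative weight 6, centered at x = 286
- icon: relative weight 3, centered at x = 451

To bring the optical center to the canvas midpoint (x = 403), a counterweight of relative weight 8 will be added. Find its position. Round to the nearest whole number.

New total weight: (1 + 2 + 7 + 6 + 3) + 8 = 27.
Along x: (8153 + 8·x) / 27 = 403 (existing moment 1·588 + 2·729 + 7·434 + 6·286 + 3·451 = 8153) ⇒ x = (10881 − 8153) / 8 ≈ 341.00.

x ≈ 341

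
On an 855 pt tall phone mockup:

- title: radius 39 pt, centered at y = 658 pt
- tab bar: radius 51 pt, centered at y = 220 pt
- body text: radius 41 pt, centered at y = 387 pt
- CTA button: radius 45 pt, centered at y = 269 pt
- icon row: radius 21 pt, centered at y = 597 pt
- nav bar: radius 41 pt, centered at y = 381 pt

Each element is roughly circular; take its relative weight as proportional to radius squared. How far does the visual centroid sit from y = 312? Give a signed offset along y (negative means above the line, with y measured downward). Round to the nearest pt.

r² weights: title 39² = 1521, tab bar 51² = 2601, body text 41² = 1681, CTA button 45² = 2025, icon row 21² = 441, nav bar 41² = 1681. Total = 9950.
Σw·y = 3672048; ȳ = 3672048/9950 ≈ 369.05.
Offset from y = 312: 369.05 − 312 ≈ 57.05.

≈ 57 pt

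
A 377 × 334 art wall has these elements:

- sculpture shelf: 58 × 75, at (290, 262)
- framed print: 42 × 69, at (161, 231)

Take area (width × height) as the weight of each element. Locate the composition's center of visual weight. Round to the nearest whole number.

(238, 250)

Taking area as weight: sculpture shelf 58·75 = 4350, framed print 42·69 = 2898. Sum 7248.
Σw·x = 4350·290 + 2898·161 = 1728078, so x̄ = 1728078/7248 ≈ 238.42.
Σw·y = 4350·262 + 2898·231 = 1809138, so ȳ = 1809138/7248 ≈ 249.61.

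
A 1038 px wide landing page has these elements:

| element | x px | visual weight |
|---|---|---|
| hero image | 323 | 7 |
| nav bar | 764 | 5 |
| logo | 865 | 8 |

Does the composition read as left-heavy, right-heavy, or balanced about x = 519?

Total weight = 7 + 5 + 8 = 20.
x: (7·323 + 5·764 + 8·865) / 20 = 13001 / 20 ≈ 650.05
650.0 lies right of the midline 519, so the layout is right-heavy.

right-heavy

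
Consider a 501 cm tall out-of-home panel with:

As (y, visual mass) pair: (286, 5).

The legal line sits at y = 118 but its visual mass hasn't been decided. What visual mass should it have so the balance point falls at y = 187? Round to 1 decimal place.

w ≈ 7.2

Known: weight 5 with moment 5·286 = 1430.
Balance at y = 187 requires (1430 + w·118) / (5 + w) = 187.
Solving: w = (187·5 − 1430) / (118 − 187) = -495 / -69 ≈ 7.17.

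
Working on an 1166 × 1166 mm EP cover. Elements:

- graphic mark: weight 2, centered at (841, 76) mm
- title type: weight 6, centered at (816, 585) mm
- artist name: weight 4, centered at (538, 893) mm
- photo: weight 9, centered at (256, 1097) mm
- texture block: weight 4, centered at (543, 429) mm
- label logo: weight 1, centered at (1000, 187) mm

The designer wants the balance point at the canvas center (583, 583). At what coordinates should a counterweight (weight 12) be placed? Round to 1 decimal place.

After adding the counterweight, total weight = 2 + 6 + 4 + 9 + 4 + 1 + 12 = 38.
Along x: (14206 + 12·x) / 38 = 583 (existing moment 2·841 + 6·816 + 4·538 + 9·256 + 4·543 + 1·1000 = 14206) ⇒ x = (22154 − 14206) / 12 ≈ 662.33.
Along y: (19010 + 12·y) / 38 = 583 (existing moment 2·76 + 6·585 + 4·893 + 9·1097 + 4·429 + 1·187 = 19010) ⇒ y = (22154 − 19010) / 12 ≈ 262.00.

(662.3, 262.0)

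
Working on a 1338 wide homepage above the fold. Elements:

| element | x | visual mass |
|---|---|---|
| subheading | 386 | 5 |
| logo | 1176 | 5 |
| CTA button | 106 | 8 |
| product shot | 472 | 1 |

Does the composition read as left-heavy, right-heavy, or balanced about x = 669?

Weights sum to 5 + 5 + 8 + 1 = 19.
Σw·x = 5·386 + 5·1176 + 8·106 + 1·472 = 9130, so x̄ = 9130/19 ≈ 480.53.
Since 480.5 is left of 669, the composition reads left-heavy.

left-heavy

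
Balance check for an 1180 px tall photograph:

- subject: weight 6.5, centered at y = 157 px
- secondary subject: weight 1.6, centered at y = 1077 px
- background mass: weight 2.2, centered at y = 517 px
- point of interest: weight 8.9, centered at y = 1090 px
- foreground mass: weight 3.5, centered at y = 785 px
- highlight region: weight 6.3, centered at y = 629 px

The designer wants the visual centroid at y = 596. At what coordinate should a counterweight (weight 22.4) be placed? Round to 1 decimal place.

With the counterweight, Σw becomes 6.5 + 1.6 + 2.2 + 8.9 + 3.5 + 6.3 + 22.4 = 51.4.
y: target moment 51.4×596 = 30634.4; current 6.5·157 + 1.6·1077 + 2.2·517 + 8.9·1090 + 3.5·785 + 6.3·629 = 20292.3; the counterweight supplies 10342.1, so y = 10342.1/22.4 ≈ 461.70.

y ≈ 461.7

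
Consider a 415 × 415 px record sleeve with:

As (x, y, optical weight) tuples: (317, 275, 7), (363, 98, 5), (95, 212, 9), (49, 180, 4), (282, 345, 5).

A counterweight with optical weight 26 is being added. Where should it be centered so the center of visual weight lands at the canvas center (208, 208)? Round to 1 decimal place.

(198.2, 187.7)

With the counterweight, Σw becomes 7 + 5 + 9 + 4 + 5 + 26 = 56.
x: target moment 56×208 = 11648; current 7·317 + 5·363 + 9·95 + 4·49 + 5·282 = 6495; the counterweight supplies 5153, so x = 5153/26 ≈ 198.19.
y: target moment 56×208 = 11648; current 7·275 + 5·98 + 9·212 + 4·180 + 5·345 = 6768; the counterweight supplies 4880, so y = 4880/26 ≈ 187.69.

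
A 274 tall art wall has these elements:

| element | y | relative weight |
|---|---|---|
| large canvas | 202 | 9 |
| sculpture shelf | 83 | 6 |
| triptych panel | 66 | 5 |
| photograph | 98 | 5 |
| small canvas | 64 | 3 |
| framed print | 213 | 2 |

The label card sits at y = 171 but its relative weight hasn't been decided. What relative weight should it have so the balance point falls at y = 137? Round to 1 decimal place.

w ≈ 10.5

Fixed elements: Σw = 9 + 6 + 5 + 5 + 3 + 2 = 30, Σw·y = 9·202 + 6·83 + 5·66 + 5·98 + 3·64 + 2·213 = 3754.
Set Σw·y/Σw = 137: (3754 + 171w) = 137·(30 + w).
Rearranging, w·(171 − 137) = 137·30 − 3754 = 356, so w ≈ 356/34 = 10.47.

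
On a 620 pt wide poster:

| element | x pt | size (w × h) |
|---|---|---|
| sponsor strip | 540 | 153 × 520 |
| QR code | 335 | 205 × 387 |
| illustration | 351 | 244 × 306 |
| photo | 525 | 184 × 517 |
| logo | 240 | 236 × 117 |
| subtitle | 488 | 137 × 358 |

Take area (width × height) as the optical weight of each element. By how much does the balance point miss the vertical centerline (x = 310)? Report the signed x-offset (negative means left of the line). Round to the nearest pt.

Areas → weights: sponsor strip 153·520 = 79560, QR code 205·387 = 79335, illustration 244·306 = 74664, photo 184·517 = 95128, logo 236·117 = 27612, subtitle 137·358 = 49046; Σw = 405345.
x: moment 176250217 / weight 405345 ≈ 434.82
Difference: 434.82 − 310 ≈ 124.82.

≈ 125 pt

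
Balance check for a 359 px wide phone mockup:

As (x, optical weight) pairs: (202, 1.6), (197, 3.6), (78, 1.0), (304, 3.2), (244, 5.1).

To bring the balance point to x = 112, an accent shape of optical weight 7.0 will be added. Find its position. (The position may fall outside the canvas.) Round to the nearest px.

After adding the accent shape, total weight = 1.6 + 3.6 + 1.0 + 3.2 + 5.1 + 7.0 = 21.5.
x: need Σw·x = 21.5·112 = 2408.0. Existing = 1.6·202 + 3.6·197 + 1.0·78 + 3.2·304 + 5.1·244 = 3327.6. Remainder -919.6 / 7.0 ≈ -131.37.

x ≈ -131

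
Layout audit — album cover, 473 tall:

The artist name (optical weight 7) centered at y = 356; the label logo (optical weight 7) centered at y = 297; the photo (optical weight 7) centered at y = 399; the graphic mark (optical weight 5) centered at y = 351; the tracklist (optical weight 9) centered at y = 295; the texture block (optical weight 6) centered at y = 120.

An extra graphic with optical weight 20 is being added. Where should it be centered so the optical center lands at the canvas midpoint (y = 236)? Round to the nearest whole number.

After adding the extra graphic, total weight = 7 + 7 + 7 + 5 + 9 + 6 + 20 = 61.
y: target moment 61×236 = 14396; current 7·356 + 7·297 + 7·399 + 5·351 + 9·295 + 6·120 = 12494; the extra graphic supplies 1902, so y = 1902/20 ≈ 95.10.

y ≈ 95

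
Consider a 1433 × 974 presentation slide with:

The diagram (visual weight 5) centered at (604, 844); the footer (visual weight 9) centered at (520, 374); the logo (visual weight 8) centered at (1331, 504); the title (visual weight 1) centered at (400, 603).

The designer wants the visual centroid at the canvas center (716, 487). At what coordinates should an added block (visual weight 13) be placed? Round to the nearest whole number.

After adding the added block, total weight = 5 + 9 + 8 + 1 + 13 = 36.
x: need Σw·x = 36·716 = 25776. Existing = 5·604 + 9·520 + 8·1331 + 1·400 = 18748. Remainder 7028 / 13 ≈ 540.62.
y: need Σw·y = 36·487 = 17532. Existing = 5·844 + 9·374 + 8·504 + 1·603 = 12221. Remainder 5311 / 13 ≈ 408.54.

(541, 409)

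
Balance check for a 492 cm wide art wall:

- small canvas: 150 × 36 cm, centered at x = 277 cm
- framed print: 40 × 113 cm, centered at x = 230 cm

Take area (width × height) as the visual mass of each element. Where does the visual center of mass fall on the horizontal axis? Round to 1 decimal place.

Areas → weights: small canvas 150·36 = 5400, framed print 40·113 = 4520; Σw = 9920.
x-moment: 5400·277 + 4520·230 = 2535400; centroid 2535400/9920 ≈ 255.58.

x ≈ 255.6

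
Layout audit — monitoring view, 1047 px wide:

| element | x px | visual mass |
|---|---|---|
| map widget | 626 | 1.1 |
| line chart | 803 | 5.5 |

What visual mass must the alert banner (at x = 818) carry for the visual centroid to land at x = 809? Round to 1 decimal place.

Fixed elements: Σw = 1.1 + 5.5 = 6.6, Σw·x = 1.1·626 + 5.5·803 = 5105.1.
Set Σw·x/Σw = 809: (5105.1 + 818w) = 809·(6.6 + w).
Rearranging, w·(818 − 809) = 809·6.6 − 5105.1 = 234.3, so w ≈ 234.3/9 = 26.03.

w ≈ 26.0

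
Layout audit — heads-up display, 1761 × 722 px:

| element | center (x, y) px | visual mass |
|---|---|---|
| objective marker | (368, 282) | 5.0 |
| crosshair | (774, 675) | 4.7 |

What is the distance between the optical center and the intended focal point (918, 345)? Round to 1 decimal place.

Total weight = 5.0 + 4.7 = 9.7.
x-moment: 5.0·368 + 4.7·774 = 5477.8; centroid 5477.8/9.7 ≈ 564.72.
y-moment: 5.0·282 + 4.7·675 = 4582.5; centroid 4582.5/9.7 ≈ 472.42.
Relative to (918, 345): Δ = (-353.28, 127.42); |Δ| = √(-353.28² + 127.42²) ≈ 375.56.

≈ 375.6 px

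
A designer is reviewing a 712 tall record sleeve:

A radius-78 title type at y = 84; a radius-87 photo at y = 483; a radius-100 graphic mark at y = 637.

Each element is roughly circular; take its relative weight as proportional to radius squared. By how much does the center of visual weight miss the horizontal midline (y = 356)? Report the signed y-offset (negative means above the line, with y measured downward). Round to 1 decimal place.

≈ 89.5

r² weights: title type 78² = 6084, photo 87² = 7569, graphic mark 100² = 10000. Total = 23653.
Σw·y = 6084·84 + 7569·483 + 10000·637 = 10536883, so ȳ = 10536883/23653 ≈ 445.48.
Against y = 356, that's 445.48 − 356 = 89.48.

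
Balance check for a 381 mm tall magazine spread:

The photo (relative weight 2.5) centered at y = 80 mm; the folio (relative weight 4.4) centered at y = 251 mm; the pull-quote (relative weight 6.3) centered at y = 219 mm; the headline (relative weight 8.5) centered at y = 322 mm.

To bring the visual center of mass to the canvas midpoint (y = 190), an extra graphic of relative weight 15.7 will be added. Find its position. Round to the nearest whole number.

After adding the extra graphic, total weight = 2.5 + 4.4 + 6.3 + 8.5 + 15.7 = 37.4.
y: target moment 37.4×190 = 7106.0; current 2.5·80 + 4.4·251 + 6.3·219 + 8.5·322 = 5421.1; the extra graphic supplies 1684.9, so y = 1684.9/15.7 ≈ 107.32.

y ≈ 107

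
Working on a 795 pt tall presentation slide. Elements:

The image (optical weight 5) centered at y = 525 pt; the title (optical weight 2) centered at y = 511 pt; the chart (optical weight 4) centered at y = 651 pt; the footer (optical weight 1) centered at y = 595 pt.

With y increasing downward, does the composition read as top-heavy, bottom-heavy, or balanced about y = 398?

Total weight = 5 + 2 + 4 + 1 = 12.
y-moment: 5·525 + 2·511 + 4·651 + 1·595 = 6846; centroid 6846/12 ≈ 570.50.
570.5 lies below (larger y than) the midline 398, so the layout is bottom-heavy.

bottom-heavy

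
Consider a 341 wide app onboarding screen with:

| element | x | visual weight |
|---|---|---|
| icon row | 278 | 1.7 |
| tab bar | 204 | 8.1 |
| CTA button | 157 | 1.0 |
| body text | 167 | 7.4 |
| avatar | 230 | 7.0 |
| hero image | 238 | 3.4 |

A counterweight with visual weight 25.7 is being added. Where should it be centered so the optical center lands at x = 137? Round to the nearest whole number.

x ≈ 58

New total weight: (1.7 + 8.1 + 1.0 + 7.4 + 7.0 + 3.4) + 25.7 = 54.3.
x: target moment 54.3×137 = 7439.1; current 1.7·278 + 8.1·204 + 1.0·157 + 7.4·167 + 7.0·230 + 3.4·238 = 5937.0; the counterweight supplies 1502.1, so x = 1502.1/25.7 ≈ 58.45.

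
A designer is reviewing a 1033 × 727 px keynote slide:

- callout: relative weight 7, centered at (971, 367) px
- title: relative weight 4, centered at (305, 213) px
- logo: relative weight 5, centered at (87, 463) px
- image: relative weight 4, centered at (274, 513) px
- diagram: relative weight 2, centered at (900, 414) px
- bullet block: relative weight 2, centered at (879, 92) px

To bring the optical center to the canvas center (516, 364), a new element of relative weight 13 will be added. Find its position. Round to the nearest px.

With the new element, Σw becomes 7 + 4 + 5 + 4 + 2 + 2 + 13 = 37.
x: need Σw·x = 37·516 = 19092. Existing = 7·971 + 4·305 + 5·87 + 4·274 + 2·900 + 2·879 = 13106. Remainder 5986 / 13 ≈ 460.46.
y: need Σw·y = 37·364 = 13468. Existing = 7·367 + 4·213 + 5·463 + 4·513 + 2·414 + 2·92 = 8800. Remainder 4668 / 13 ≈ 359.08.

(460, 359)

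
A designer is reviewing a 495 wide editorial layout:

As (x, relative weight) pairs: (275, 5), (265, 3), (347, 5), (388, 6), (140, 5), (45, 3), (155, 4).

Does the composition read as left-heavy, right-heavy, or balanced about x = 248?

Weights sum to 5 + 3 + 5 + 6 + 5 + 3 + 4 = 31.
Σw·x = 7688; x̄ = 7688/31 ≈ 248.00.
That equals the midline 248 — balanced.

balanced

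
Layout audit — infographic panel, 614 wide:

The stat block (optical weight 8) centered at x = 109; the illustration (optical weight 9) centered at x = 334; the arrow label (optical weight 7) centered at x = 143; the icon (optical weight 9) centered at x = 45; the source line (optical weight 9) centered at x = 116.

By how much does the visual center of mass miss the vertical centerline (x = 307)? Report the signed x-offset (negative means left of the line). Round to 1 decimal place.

Weights sum to 8 + 9 + 7 + 9 + 9 = 42.
Σw·x = 8·109 + 9·334 + 7·143 + 9·45 + 9·116 = 6328, so x̄ = 6328/42 ≈ 150.67.
Difference: 150.67 − 307 ≈ -156.33.

≈ -156.3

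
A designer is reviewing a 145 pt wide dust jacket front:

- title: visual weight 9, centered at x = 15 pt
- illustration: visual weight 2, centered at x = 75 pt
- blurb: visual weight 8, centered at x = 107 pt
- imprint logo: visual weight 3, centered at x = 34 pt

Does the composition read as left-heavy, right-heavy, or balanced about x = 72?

Total weight = 9 + 2 + 8 + 3 = 22.
Σw·x = 9·15 + 2·75 + 8·107 + 3·34 = 1243, so x̄ = 1243/22 ≈ 56.50.
56.5 lies left of the midline 72, so the layout is left-heavy.

left-heavy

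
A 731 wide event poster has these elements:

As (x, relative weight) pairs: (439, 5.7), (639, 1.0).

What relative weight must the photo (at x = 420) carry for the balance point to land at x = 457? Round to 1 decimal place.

w ≈ 2.1

Existing Σw = 6.7 (5.7 + 1.0); existing moment 5.7·439 + 1.0·639 = 3141.3.
Balance at x = 457 requires (3141.3 + w·420) / (6.7 + w) = 457.
Rearranging, w·(420 − 457) = 457·6.7 − 3141.3 = -79.4, so w ≈ -79.4/-37 = 2.15.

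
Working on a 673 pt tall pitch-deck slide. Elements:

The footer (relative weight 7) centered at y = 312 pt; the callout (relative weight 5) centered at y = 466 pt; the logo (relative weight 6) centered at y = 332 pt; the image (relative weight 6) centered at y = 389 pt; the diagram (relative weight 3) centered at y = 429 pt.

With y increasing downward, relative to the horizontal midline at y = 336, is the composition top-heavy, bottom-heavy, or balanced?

Total weight = 7 + 5 + 6 + 6 + 3 = 27.
y: (7·312 + 5·466 + 6·332 + 6·389 + 3·429) / 27 = 10127 / 27 ≈ 375.07
375.1 lies below (larger y than) the midline 336, so the layout is bottom-heavy.

bottom-heavy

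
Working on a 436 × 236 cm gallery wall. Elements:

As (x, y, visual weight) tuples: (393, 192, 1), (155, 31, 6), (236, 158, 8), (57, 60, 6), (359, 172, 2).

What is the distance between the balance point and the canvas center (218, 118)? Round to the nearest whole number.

Total weight = 1 + 6 + 8 + 6 + 2 = 23.
Σw·x = 1·393 + 6·155 + 8·236 + 6·57 + 2·359 = 4271, so x̄ = 4271/23 ≈ 185.70.
Σw·y = 1·192 + 6·31 + 8·158 + 6·60 + 2·172 = 2346, so ȳ = 2346/23 ≈ 102.00.
From (218, 118): dx = -32.30, dy = -16.00, so the distance is √(dx²+dy²) ≈ 36.05.

≈ 36 cm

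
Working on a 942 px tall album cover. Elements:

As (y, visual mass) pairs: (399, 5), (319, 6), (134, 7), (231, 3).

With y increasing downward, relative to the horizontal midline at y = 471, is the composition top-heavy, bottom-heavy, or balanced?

Total weight = 5 + 6 + 7 + 3 = 21.
Σw·y = 5·399 + 6·319 + 7·134 + 3·231 = 5540, so ȳ = 5540/21 ≈ 263.81.
263.8 lies above (smaller y than) the midline 471, so the layout is top-heavy.

top-heavy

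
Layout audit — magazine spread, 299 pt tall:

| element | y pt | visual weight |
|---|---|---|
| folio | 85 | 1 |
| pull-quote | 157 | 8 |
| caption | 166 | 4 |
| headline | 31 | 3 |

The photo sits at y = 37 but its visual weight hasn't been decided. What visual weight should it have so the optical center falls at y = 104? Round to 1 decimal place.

w ≈ 6.5

Known weights sum to 1 + 8 + 4 + 3 = 16; their moment is 1·85 + 8·157 + 4·166 + 3·31 = 2098.
Balance at y = 104 requires (2098 + w·37) / (16 + w) = 104.
So w = (104·16 − 2098)/(37 − 104) = -434/-67 ≈ 6.48.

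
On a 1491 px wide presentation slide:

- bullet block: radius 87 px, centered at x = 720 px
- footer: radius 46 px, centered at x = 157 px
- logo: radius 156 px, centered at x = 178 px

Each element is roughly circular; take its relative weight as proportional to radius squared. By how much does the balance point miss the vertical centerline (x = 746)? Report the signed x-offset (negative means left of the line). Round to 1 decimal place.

r² weights: bullet block 87² = 7569, footer 46² = 2116, logo 156² = 24336. Total = 34021.
x: (7569·720 + 2116·157 + 24336·178) / 34021 = 10113700 / 34021 ≈ 297.28
Difference: 297.28 − 746 ≈ -448.72.

≈ -448.7 px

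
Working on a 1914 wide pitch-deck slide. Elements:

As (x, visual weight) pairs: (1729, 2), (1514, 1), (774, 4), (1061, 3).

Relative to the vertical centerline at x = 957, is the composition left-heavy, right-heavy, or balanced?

right-heavy

Total weight = 2 + 1 + 4 + 3 = 10.
x: (2·1729 + 1·1514 + 4·774 + 3·1061) / 10 = 11251 / 10 ≈ 1125.10
1125.1 lies right of the midline 957, so the layout is right-heavy.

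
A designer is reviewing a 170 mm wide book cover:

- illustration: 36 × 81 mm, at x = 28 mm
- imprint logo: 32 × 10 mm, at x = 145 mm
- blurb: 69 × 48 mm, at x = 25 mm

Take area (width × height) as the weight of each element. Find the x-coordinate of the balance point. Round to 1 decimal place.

Areas: illustration 36·81 = 2916, imprint logo 32·10 = 320, blurb 69·48 = 3312. Total weight = 6548.
x-moment: 2916·28 + 320·145 + 3312·25 = 210848; centroid 210848/6548 ≈ 32.20.

x ≈ 32.2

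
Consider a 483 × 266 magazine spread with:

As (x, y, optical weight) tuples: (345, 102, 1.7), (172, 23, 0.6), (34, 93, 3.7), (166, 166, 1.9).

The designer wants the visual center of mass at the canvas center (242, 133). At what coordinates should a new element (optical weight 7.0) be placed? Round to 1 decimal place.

After adding the new element, total weight = 1.7 + 0.6 + 3.7 + 1.9 + 7.0 = 14.9.
Along x: (1130.9 + 7.0·x) / 14.9 = 242 (existing moment 1.7·345 + 0.6·172 + 3.7·34 + 1.9·166 = 1130.9) ⇒ x = (3605.8 − 1130.9) / 7.0 ≈ 353.56.
Along y: (846.7 + 7.0·y) / 14.9 = 133 (existing moment 1.7·102 + 0.6·23 + 3.7·93 + 1.9·166 = 846.7) ⇒ y = (1981.7 − 846.7) / 7.0 ≈ 162.14.

(353.6, 162.1)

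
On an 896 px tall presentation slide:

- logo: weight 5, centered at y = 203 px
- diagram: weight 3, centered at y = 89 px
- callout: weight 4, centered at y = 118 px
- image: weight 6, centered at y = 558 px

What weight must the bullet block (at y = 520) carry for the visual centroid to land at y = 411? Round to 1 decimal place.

w ≈ 21.1

Known weights sum to 5 + 3 + 4 + 6 = 18; their moment is 5·203 + 3·89 + 4·118 + 6·558 = 5102.
For the centroid to hit 411: (5102 + w·520) / (18 + w) = 411.
Rearranging, w·(520 − 411) = 411·18 − 5102 = 2296, so w ≈ 2296/109 = 21.06.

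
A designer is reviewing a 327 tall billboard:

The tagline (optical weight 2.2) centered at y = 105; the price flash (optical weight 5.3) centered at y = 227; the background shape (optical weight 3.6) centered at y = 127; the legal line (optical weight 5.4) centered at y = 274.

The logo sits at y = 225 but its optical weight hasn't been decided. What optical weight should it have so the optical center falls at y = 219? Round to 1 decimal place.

w ≈ 40.4

Existing Σw = 16.5 (2.2 + 5.3 + 3.6 + 5.4); existing moment 2.2·105 + 5.3·227 + 3.6·127 + 5.4·274 = 3370.9.
Set Σw·y/Σw = 219: (3370.9 + 225w) = 219·(16.5 + w).
Solving: w = (219·16.5 − 3370.9) / (225 − 219) = 242.6 / 6 ≈ 40.43.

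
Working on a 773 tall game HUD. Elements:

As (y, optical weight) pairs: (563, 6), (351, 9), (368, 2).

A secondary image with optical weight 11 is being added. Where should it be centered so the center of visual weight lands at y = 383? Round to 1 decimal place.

New total weight: (6 + 9 + 2) + 11 = 28.
y: need Σw·y = 28·383 = 10724. Existing = 6·563 + 9·351 + 2·368 = 7273. Remainder 3451 / 11 ≈ 313.73.

y ≈ 313.7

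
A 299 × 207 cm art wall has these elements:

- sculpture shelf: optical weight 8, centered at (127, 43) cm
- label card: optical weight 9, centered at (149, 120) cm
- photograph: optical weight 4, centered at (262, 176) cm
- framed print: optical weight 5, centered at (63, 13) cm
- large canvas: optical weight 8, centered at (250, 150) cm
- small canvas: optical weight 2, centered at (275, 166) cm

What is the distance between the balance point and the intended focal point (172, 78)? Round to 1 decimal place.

≈ 25.6 cm

Total weight = 8 + 9 + 4 + 5 + 8 + 2 = 36.
x-moment: 8·127 + 9·149 + 4·262 + 5·63 + 8·250 + 2·275 = 6270; centroid 6270/36 ≈ 174.17.
y-moment: 8·43 + 9·120 + 4·176 + 5·13 + 8·150 + 2·166 = 3725; centroid 3725/36 ≈ 103.47.
Relative to (172, 78): Δ = (2.17, 25.47); |Δ| = √(2.17² + 25.47²) ≈ 25.56.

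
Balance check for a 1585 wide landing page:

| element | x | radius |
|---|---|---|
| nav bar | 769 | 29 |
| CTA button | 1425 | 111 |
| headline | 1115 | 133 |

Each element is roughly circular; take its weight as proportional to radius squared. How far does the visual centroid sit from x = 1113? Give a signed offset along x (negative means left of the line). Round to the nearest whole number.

Weights ∝ r²: nav bar 29² = 841, CTA button 111² = 12321, headline 133² = 17689; Σw = 30851.
Σw·x = 841·769 + 12321·1425 + 17689·1115 = 37927389, so x̄ = 37927389/30851 ≈ 1229.37.
Against x = 1113, that's 1229.37 − 1113 = 116.37.

≈ 116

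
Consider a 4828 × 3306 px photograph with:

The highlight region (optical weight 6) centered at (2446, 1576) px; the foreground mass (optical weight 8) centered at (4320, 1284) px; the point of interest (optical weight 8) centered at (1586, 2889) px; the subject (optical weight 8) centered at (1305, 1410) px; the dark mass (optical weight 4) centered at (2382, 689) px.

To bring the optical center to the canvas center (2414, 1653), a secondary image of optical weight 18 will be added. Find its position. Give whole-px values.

After adding the secondary image, total weight = 6 + 8 + 8 + 8 + 4 + 18 = 52.
Along x: (81892 + 18·x) / 52 = 2414 (existing moment 6·2446 + 8·4320 + 8·1586 + 8·1305 + 4·2382 = 81892) ⇒ x = (125528 − 81892) / 18 ≈ 2424.22.
Along y: (56876 + 18·y) / 52 = 1653 (existing moment 6·1576 + 8·1284 + 8·2889 + 8·1410 + 4·689 = 56876) ⇒ y = (85956 − 56876) / 18 ≈ 1615.56.

(2424, 1616)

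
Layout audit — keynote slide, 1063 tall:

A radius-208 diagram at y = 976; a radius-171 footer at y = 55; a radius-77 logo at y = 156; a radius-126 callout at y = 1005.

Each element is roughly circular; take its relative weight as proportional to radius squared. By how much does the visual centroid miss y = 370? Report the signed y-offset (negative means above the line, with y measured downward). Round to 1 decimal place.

≈ 273.8

Weights ∝ r²: diagram 208² = 43264, footer 171² = 29241, logo 77² = 5929, callout 126² = 15876; Σw = 94310.
y: (43264·976 + 29241·55 + 5929·156 + 15876·1005) / 94310 = 60714223 / 94310 ≈ 643.77
Difference: 643.77 − 370 ≈ 273.77.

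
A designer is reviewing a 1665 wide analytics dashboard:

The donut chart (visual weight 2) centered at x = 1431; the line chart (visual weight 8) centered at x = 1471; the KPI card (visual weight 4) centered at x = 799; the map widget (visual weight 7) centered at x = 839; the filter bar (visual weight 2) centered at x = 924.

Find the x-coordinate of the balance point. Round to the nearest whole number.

Weights sum to 2 + 8 + 4 + 7 + 2 = 23.
x: (2·1431 + 8·1471 + 4·799 + 7·839 + 2·924) / 23 = 25547 / 23 ≈ 1110.74

x ≈ 1111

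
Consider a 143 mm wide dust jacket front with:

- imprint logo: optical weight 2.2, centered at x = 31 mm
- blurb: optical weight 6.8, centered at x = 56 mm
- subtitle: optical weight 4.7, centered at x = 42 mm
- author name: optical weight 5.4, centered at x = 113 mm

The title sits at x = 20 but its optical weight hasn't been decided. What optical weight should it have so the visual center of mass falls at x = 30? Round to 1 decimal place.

Existing Σw = 19.1 (2.2 + 6.8 + 4.7 + 5.4); existing moment 2.2·31 + 6.8·56 + 4.7·42 + 5.4·113 = 1256.6.
For the centroid to hit 30: (1256.6 + w·20) / (19.1 + w) = 30.
So w = (30·19.1 − 1256.6)/(20 − 30) = -683.6/-10 ≈ 68.36.

w ≈ 68.4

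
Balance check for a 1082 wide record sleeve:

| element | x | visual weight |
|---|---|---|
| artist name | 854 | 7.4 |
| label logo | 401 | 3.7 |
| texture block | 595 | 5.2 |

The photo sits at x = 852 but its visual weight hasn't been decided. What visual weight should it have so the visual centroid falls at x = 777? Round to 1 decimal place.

w ≈ 23.6

Known weights sum to 7.4 + 3.7 + 5.2 = 16.3; their moment is 7.4·854 + 3.7·401 + 5.2·595 = 10897.3.
For the centroid to hit 777: (10897.3 + w·852) / (16.3 + w) = 777.
Solving: w = (777·16.3 − 10897.3) / (852 − 777) = 1767.8 / 75 ≈ 23.57.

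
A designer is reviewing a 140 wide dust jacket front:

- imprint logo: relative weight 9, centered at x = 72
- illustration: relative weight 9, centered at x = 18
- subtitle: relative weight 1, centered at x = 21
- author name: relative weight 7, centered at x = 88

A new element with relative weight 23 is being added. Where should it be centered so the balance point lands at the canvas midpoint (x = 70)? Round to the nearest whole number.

x ≈ 86

After adding the new element, total weight = 9 + 9 + 1 + 7 + 23 = 49.
x: target moment 49×70 = 3430; current 9·72 + 9·18 + 1·21 + 7·88 = 1447; the new element supplies 1983, so x = 1983/23 ≈ 86.22.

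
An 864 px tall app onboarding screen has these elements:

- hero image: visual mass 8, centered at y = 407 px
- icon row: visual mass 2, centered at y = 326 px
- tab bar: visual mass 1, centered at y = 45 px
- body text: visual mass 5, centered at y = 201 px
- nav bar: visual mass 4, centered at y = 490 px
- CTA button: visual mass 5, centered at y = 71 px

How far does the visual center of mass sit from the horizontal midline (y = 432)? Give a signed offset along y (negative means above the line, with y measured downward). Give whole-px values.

Weights sum to 8 + 2 + 1 + 5 + 4 + 5 = 25.
Σw·y = 8·407 + 2·326 + 1·45 + 5·201 + 4·490 + 5·71 = 7273, so ȳ = 7273/25 ≈ 290.92.
Against y = 432, that's 290.92 − 432 = -141.08.

≈ -141 px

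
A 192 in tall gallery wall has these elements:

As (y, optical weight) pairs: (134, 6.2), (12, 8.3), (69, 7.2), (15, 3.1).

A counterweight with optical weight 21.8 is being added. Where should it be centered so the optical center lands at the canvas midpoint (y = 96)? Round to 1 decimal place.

With the counterweight, Σw becomes 6.2 + 8.3 + 7.2 + 3.1 + 21.8 = 46.6.
y: need Σw·y = 46.6·96 = 4473.6. Existing = 6.2·134 + 8.3·12 + 7.2·69 + 3.1·15 = 1473.7. Remainder 2999.9 / 21.8 ≈ 137.61.

y ≈ 137.6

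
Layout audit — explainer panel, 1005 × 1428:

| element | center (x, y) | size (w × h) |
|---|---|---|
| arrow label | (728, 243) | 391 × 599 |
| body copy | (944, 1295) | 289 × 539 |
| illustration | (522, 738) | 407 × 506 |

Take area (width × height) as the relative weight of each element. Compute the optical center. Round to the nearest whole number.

Areas → weights: arrow label 391·599 = 234209, body copy 289·539 = 155771, illustration 407·506 = 205942; Σw = 595922.
x: (234209·728 + 155771·944 + 205942·522) / 595922 = 425053700 / 595922 ≈ 713.27
y: (234209·243 + 155771·1295 + 205942·738) / 595922 = 410621428 / 595922 ≈ 689.05

(713, 689)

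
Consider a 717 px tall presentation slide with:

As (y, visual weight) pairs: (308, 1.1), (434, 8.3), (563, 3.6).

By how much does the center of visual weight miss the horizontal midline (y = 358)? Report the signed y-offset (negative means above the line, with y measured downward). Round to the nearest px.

Total weight = 1.1 + 8.3 + 3.6 = 13.0.
y: (1.1·308 + 8.3·434 + 3.6·563) / 13.0 = 5967.8 / 13.0 ≈ 459.06
Against y = 358, that's 459.06 − 358 = 101.06.

≈ 101 px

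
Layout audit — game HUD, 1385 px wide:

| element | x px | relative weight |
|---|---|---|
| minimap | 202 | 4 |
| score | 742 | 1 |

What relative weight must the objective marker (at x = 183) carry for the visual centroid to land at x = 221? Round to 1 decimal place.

w ≈ 11.7

Known weights sum to 4 + 1 = 5; their moment is 4·202 + 1·742 = 1550.
For the centroid to hit 221: (1550 + w·183) / (5 + w) = 221.
Solving: w = (221·5 − 1550) / (183 − 221) = -445 / -38 ≈ 11.71.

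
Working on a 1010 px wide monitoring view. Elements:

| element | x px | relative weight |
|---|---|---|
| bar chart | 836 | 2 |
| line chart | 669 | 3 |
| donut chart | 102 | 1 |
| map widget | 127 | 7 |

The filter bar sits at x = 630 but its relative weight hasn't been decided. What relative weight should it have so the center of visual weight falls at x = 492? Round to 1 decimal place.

w ≈ 12.5

Known weights sum to 2 + 3 + 1 + 7 = 13; their moment is 2·836 + 3·669 + 1·102 + 7·127 = 4670.
For the centroid to hit 492: (4670 + w·630) / (13 + w) = 492.
Solving: w = (492·13 − 4670) / (630 − 492) = 1726 / 138 ≈ 12.51.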